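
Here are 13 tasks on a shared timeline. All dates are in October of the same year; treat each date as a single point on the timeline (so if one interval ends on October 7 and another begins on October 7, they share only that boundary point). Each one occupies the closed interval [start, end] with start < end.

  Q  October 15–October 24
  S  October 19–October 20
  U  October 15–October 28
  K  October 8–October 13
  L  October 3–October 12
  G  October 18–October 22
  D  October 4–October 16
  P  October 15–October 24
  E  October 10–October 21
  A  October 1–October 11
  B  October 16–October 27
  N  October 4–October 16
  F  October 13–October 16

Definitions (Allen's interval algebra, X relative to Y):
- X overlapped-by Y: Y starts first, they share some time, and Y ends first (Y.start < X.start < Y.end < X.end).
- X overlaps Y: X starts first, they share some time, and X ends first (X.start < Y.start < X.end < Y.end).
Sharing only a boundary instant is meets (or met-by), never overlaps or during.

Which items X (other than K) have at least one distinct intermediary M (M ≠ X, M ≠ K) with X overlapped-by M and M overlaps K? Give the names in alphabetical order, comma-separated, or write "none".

D, E, L, N

Target K = [October 8, October 13].
Intermediaries M with M overlaps K: A, L.
Via A — items with X overlapped-by A: D, E, L, N.
Via L — items with X overlapped-by L: D, E, N.
Union: D, E, L, N.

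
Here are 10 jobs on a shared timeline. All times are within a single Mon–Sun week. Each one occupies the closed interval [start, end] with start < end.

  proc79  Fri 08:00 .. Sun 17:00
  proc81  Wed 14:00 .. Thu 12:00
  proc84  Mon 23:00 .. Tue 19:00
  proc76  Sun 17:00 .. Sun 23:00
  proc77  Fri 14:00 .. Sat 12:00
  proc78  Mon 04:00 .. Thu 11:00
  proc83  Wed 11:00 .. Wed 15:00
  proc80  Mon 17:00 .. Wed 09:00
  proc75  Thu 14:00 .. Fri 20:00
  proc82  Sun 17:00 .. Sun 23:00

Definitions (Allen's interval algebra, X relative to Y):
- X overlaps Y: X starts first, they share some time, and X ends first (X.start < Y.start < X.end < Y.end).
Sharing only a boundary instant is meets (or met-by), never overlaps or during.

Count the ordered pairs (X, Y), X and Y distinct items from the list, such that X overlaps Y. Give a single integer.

Checking all 90 ordered pairs for relation 'overlaps'; matching pairs in alphabetical order:
(proc75, proc77): proc75 overlaps proc77 ✓
(proc75, proc79): proc75 overlaps proc79 ✓
(proc78, proc81): proc78 overlaps proc81 ✓
(proc83, proc81): proc83 overlaps proc81 ✓
Count: 4.

4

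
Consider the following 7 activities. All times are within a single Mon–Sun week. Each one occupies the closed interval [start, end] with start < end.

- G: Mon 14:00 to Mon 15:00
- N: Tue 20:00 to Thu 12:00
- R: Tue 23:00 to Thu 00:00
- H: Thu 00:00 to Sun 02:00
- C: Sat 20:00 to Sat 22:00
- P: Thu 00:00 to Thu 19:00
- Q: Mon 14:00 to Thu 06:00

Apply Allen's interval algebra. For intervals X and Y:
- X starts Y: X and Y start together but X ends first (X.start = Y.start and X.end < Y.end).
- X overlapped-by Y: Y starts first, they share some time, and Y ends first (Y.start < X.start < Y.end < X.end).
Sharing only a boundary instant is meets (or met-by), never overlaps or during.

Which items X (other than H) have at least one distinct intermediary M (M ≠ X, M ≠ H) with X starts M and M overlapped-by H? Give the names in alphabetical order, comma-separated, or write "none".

none

Target H = [Thu 00:00, Sun 02:00].
Intermediaries M with M overlapped-by H: none.
Union: none.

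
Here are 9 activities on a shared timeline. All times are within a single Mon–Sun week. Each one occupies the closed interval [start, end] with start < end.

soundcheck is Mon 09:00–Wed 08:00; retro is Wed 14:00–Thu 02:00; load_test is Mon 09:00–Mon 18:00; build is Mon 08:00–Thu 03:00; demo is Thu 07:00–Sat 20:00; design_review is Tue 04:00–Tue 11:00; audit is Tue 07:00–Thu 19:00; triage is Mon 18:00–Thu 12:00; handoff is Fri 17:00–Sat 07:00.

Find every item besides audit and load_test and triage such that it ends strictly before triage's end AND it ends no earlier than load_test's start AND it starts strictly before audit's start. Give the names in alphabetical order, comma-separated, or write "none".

build, design_review, soundcheck

Conditions: its end is strictly before triage's end (X.end < Thu 12:00) AND its end is no earlier than load_test's start (X.end >= Mon 09:00) AND its start is strictly before audit's start (X.start < Tue 07:00).
build: end Thu 03:00 < Thu 12:00? ✓; end Thu 03:00 >= Mon 09:00? ✓; start Mon 08:00 < Tue 07:00? ✓ → yes.
demo: end Sat 20:00 < Thu 12:00? ✗; end Sat 20:00 >= Mon 09:00? ✓; start Thu 07:00 < Tue 07:00? ✗ → no.
design_review: end Tue 11:00 < Thu 12:00? ✓; end Tue 11:00 >= Mon 09:00? ✓; start Tue 04:00 < Tue 07:00? ✓ → yes.
handoff: end Sat 07:00 < Thu 12:00? ✗; end Sat 07:00 >= Mon 09:00? ✓; start Fri 17:00 < Tue 07:00? ✗ → no.
retro: end Thu 02:00 < Thu 12:00? ✓; end Thu 02:00 >= Mon 09:00? ✓; start Wed 14:00 < Tue 07:00? ✗ → no.
soundcheck: end Wed 08:00 < Thu 12:00? ✓; end Wed 08:00 >= Mon 09:00? ✓; start Mon 09:00 < Tue 07:00? ✓ → yes.
Result: build, design_review, soundcheck.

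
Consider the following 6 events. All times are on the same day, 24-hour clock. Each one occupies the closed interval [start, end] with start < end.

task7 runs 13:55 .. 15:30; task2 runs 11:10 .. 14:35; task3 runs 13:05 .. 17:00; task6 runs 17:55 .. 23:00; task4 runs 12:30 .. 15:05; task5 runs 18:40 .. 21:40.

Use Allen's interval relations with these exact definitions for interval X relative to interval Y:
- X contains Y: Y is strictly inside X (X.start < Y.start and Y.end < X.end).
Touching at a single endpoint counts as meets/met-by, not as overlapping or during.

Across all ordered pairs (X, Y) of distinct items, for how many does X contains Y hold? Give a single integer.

Checking all 30 ordered pairs for relation 'contains'; matching pairs in alphabetical order:
(task3, task7): task3 contains task7 ✓
(task6, task5): task6 contains task5 ✓
Count: 2.

2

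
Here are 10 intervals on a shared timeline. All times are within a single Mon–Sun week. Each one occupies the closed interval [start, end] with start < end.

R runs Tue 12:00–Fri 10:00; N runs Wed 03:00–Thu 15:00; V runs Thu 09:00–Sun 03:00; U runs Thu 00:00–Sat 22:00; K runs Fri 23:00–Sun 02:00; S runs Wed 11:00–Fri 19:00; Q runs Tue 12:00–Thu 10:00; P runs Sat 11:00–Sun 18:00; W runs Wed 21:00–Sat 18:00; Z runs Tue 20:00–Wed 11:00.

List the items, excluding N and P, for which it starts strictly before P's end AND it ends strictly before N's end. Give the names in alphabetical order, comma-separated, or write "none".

Conditions: its start is strictly before P's end (X.start < Sun 18:00) AND its end is strictly before N's end (X.end < Thu 15:00).
K: start Fri 23:00 < Sun 18:00? ✓; end Sun 02:00 < Thu 15:00? ✗ → no.
Q: start Tue 12:00 < Sun 18:00? ✓; end Thu 10:00 < Thu 15:00? ✓ → yes.
R: start Tue 12:00 < Sun 18:00? ✓; end Fri 10:00 < Thu 15:00? ✗ → no.
S: start Wed 11:00 < Sun 18:00? ✓; end Fri 19:00 < Thu 15:00? ✗ → no.
U: start Thu 00:00 < Sun 18:00? ✓; end Sat 22:00 < Thu 15:00? ✗ → no.
V: start Thu 09:00 < Sun 18:00? ✓; end Sun 03:00 < Thu 15:00? ✗ → no.
W: start Wed 21:00 < Sun 18:00? ✓; end Sat 18:00 < Thu 15:00? ✗ → no.
Z: start Tue 20:00 < Sun 18:00? ✓; end Wed 11:00 < Thu 15:00? ✓ → yes.
Result: Q, Z.

Q, Z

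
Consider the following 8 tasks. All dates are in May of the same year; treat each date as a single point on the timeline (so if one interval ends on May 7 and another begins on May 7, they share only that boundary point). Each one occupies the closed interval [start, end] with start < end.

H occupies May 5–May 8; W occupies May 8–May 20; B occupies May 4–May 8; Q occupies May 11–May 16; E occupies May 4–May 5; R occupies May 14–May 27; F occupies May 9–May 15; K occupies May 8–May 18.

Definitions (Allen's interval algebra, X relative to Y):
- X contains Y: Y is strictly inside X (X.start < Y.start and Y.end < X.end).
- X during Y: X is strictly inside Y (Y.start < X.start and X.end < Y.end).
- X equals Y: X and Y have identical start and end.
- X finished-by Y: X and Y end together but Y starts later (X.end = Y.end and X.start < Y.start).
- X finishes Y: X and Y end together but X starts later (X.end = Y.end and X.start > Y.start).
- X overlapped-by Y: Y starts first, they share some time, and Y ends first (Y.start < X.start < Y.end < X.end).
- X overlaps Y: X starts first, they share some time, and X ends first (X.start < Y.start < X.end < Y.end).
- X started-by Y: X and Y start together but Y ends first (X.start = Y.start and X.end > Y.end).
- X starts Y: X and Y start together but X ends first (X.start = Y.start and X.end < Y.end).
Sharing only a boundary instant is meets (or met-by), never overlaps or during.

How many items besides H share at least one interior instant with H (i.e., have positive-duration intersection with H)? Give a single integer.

Target H = [May 5, May 8].
B [May 4, May 8] → finished-by → counts.
E [May 4, May 5] → meets → no.
F [May 9, May 15] → after → no.
K [May 8, May 18] → met-by → no.
Q [May 11, May 16] → after → no.
R [May 14, May 27] → after → no.
W [May 8, May 20] → met-by → no.
Total: 1.

1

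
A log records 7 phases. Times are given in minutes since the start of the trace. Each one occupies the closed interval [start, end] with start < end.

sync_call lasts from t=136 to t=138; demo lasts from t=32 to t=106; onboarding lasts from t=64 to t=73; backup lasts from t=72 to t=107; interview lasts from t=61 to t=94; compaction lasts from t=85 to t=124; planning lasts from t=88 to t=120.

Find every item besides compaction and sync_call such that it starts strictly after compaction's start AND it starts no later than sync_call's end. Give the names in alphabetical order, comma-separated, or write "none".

planning

Conditions: its start is strictly after compaction's start (X.start > t=85) AND its start is no later than sync_call's end (X.start <= t=138).
backup: start t=72 > t=85? ✗; start t=72 <= t=138? ✓ → no.
demo: start t=32 > t=85? ✗; start t=32 <= t=138? ✓ → no.
interview: start t=61 > t=85? ✗; start t=61 <= t=138? ✓ → no.
onboarding: start t=64 > t=85? ✗; start t=64 <= t=138? ✓ → no.
planning: start t=88 > t=85? ✓; start t=88 <= t=138? ✓ → yes.
Result: planning.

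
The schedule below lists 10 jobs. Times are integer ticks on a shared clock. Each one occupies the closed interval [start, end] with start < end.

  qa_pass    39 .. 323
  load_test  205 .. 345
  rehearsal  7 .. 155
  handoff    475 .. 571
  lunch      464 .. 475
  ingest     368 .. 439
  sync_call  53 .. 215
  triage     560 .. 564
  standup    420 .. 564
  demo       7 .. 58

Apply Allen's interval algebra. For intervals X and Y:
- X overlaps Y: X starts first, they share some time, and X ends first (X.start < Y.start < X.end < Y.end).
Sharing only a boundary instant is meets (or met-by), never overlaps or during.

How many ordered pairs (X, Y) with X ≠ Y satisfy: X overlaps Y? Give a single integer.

Checking all 90 ordered pairs for relation 'overlaps'; matching pairs in alphabetical order:
(demo, qa_pass): demo overlaps qa_pass ✓
(demo, sync_call): demo overlaps sync_call ✓
(ingest, standup): ingest overlaps standup ✓
(qa_pass, load_test): qa_pass overlaps load_test ✓
(rehearsal, qa_pass): rehearsal overlaps qa_pass ✓
(rehearsal, sync_call): rehearsal overlaps sync_call ✓
(standup, handoff): standup overlaps handoff ✓
(sync_call, load_test): sync_call overlaps load_test ✓
Count: 8.

8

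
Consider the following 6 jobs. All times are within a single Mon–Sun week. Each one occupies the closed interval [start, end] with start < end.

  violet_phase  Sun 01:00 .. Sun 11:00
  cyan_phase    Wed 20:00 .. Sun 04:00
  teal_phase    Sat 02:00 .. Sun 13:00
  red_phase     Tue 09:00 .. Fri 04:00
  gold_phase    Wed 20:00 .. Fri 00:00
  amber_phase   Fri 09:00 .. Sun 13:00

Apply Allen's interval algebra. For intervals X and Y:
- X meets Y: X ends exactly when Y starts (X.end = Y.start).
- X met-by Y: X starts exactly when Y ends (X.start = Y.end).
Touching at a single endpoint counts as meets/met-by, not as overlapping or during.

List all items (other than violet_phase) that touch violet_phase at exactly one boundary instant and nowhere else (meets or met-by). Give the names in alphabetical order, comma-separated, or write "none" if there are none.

Target violet_phase = [Sun 01:00, Sun 11:00].
amber_phase [Fri 09:00, Sun 13:00] → contains → no.
cyan_phase [Wed 20:00, Sun 04:00] → overlaps → no.
gold_phase [Wed 20:00, Fri 00:00] → before → no.
red_phase [Tue 09:00, Fri 04:00] → before → no.
teal_phase [Sat 02:00, Sun 13:00] → contains → no.
Result: none.

none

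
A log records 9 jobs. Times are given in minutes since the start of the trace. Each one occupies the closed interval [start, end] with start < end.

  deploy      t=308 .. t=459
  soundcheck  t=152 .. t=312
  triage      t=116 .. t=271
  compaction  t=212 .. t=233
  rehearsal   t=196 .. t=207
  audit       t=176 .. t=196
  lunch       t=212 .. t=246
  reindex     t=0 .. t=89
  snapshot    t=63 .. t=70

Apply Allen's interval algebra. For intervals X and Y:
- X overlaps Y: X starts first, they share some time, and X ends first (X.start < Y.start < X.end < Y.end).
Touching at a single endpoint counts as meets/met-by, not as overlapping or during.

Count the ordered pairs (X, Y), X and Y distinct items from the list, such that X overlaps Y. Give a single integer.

Checking all 72 ordered pairs for relation 'overlaps'; matching pairs in alphabetical order:
(soundcheck, deploy): soundcheck overlaps deploy ✓
(triage, soundcheck): triage overlaps soundcheck ✓
Count: 2.

2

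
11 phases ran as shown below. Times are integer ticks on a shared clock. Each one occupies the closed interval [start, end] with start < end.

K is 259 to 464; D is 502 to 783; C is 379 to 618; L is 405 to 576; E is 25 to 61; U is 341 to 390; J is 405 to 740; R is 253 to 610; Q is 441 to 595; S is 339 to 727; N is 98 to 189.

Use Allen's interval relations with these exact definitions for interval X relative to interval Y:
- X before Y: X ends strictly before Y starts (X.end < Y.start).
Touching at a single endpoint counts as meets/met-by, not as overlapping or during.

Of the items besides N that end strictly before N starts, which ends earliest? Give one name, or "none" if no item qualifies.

E

Target N = [98, 189].
C [379, 618] → after → excluded.
D [502, 783] → after → excluded.
E [25, 61] → before → candidate.
J [405, 740] → after → excluded.
K [259, 464] → after → excluded.
L [405, 576] → after → excluded.
Q [441, 595] → after → excluded.
R [253, 610] → after → excluded.
S [339, 727] → after → excluded.
U [341, 390] → after → excluded.
Among candidates, earliest end is 61 → E.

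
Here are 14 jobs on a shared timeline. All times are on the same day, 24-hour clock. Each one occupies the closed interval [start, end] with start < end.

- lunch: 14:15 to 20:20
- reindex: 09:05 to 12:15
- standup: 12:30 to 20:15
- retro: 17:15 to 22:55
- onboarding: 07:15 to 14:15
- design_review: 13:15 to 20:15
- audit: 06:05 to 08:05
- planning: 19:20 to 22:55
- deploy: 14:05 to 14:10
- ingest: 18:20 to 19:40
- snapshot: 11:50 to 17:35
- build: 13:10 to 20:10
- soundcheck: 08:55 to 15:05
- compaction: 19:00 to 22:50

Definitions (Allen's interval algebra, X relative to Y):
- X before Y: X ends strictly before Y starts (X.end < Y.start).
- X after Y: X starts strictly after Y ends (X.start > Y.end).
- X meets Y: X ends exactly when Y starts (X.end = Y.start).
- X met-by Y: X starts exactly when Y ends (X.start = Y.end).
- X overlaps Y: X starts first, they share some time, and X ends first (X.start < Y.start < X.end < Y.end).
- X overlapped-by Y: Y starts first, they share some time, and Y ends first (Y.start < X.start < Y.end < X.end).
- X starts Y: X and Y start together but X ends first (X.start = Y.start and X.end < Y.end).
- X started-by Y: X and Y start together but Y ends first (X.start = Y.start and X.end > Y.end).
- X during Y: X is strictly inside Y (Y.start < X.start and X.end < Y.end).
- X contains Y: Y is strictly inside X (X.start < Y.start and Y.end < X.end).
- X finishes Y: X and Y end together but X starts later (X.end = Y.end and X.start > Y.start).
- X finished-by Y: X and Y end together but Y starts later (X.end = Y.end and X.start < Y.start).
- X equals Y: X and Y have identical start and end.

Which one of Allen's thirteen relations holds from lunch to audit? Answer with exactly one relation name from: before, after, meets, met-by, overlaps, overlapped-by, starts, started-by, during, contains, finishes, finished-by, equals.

lunch = [14:15, 20:20]; audit = [06:05, 08:05].
Compare endpoints: lunch.start > audit.start, lunch.start > audit.end, lunch.end > audit.start, lunch.end > audit.end.
That pattern is 'after'.

after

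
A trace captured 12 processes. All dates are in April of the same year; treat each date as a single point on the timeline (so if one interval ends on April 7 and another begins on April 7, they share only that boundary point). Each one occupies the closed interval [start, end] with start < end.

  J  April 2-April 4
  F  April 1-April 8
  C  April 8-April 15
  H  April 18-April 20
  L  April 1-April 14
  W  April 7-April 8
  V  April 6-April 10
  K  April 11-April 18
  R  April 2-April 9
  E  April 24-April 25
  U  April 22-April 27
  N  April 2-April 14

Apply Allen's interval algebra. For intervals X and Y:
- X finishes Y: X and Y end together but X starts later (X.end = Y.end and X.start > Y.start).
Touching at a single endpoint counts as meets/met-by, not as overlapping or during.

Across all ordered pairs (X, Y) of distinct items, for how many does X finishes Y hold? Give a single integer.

2

Checking all 132 ordered pairs for relation 'finishes'; matching pairs in alphabetical order:
(N, L): N finishes L ✓
(W, F): W finishes F ✓
Count: 2.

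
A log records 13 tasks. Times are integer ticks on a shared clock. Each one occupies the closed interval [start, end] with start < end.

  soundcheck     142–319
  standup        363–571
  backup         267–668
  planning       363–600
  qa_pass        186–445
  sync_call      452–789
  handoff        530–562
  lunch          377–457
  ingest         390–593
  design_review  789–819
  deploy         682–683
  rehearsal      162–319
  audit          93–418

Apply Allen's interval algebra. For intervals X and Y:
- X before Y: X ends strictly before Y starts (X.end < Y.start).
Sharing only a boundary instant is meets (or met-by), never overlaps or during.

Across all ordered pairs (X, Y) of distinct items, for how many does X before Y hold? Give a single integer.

Checking all 156 ordered pairs for relation 'before'; matching pairs in alphabetical order:
(audit, deploy): audit before deploy ✓
(audit, design_review): audit before design_review ✓
(audit, handoff): audit before handoff ✓
(audit, sync_call): audit before sync_call ✓
(backup, deploy): backup before deploy ✓
(backup, design_review): backup before design_review ✓
(deploy, design_review): deploy before design_review ✓
(handoff, deploy): handoff before deploy ✓
(handoff, design_review): handoff before design_review ✓
(ingest, deploy): ingest before deploy ✓
(ingest, design_review): ingest before design_review ✓
(lunch, deploy): lunch before deploy ✓
(lunch, design_review): lunch before design_review ✓
(lunch, handoff): lunch before handoff ✓
(planning, deploy): planning before deploy ✓
(planning, design_review): planning before design_review ✓
(qa_pass, deploy): qa_pass before deploy ✓
(qa_pass, design_review): qa_pass before design_review ✓
(qa_pass, handoff): qa_pass before handoff ✓
(qa_pass, sync_call): qa_pass before sync_call ✓
(rehearsal, deploy): rehearsal before deploy ✓
(rehearsal, design_review): rehearsal before design_review ✓
(rehearsal, handoff): rehearsal before handoff ✓
(rehearsal, ingest): rehearsal before ingest ✓
... plus 14 further pairs not listed.
Count: 38.

38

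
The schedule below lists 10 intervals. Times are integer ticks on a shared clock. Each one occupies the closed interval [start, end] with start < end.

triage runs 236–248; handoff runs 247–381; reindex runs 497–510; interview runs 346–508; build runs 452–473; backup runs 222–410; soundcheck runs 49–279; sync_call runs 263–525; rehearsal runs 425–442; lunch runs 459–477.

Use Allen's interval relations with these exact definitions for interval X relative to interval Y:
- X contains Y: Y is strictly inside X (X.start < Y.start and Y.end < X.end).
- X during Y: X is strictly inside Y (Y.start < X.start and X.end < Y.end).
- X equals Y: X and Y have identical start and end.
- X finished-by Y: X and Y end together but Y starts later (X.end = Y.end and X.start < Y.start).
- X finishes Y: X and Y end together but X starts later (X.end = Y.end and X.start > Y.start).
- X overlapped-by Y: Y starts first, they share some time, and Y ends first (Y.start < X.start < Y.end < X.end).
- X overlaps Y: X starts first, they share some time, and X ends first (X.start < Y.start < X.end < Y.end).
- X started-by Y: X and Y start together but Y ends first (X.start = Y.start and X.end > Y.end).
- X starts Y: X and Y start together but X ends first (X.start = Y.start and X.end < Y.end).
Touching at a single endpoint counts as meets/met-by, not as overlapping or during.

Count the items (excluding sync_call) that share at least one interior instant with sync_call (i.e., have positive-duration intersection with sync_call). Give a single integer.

8

Target sync_call = [263, 525].
backup [222, 410] → overlaps → counts.
build [452, 473] → during → counts.
handoff [247, 381] → overlaps → counts.
interview [346, 508] → during → counts.
lunch [459, 477] → during → counts.
rehearsal [425, 442] → during → counts.
reindex [497, 510] → during → counts.
soundcheck [49, 279] → overlaps → counts.
triage [236, 248] → before → no.
Total: 8.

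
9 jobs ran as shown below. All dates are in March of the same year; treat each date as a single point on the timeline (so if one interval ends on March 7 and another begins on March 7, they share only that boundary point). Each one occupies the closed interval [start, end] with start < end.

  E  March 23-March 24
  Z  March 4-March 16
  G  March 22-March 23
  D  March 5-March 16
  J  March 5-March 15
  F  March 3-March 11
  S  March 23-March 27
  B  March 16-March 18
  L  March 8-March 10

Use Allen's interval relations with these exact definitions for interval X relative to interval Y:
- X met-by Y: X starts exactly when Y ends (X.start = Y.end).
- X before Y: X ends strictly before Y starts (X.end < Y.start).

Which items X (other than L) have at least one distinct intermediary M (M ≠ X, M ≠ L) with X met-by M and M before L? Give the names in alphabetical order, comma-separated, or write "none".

none

Target L = [March 8, March 10].
Intermediaries M with M before L: none.
Union: none.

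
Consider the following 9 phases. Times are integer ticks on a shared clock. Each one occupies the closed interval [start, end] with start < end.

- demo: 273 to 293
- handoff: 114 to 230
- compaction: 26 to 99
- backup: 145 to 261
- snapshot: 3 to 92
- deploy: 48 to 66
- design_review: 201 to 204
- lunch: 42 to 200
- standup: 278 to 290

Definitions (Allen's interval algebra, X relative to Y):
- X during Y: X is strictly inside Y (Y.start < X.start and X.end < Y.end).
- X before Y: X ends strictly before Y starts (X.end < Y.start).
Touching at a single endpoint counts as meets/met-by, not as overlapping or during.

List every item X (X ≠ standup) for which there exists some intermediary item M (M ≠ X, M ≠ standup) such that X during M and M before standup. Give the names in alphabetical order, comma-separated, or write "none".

deploy, design_review

Target standup = [278, 290].
Intermediaries M with M before standup: backup, compaction, deploy, design_review, handoff, lunch, snapshot.
Via backup — items with X during backup: design_review.
Via compaction — items with X during compaction: deploy.
Via deploy — items with X during deploy: none.
Via design_review — items with X during design_review: none.
Via handoff — items with X during handoff: design_review.
Via lunch — items with X during lunch: deploy.
Via snapshot — items with X during snapshot: deploy.
Union: deploy, design_review.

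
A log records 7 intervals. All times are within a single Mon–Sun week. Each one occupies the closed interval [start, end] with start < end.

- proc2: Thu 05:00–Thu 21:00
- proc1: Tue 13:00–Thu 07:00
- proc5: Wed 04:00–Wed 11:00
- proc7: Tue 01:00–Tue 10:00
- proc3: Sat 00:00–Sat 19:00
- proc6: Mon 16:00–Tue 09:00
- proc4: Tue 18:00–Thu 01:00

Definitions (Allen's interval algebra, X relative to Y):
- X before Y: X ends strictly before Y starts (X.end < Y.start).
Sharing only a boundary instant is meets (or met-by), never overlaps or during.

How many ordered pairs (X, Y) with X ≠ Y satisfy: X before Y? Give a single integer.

Checking all 42 ordered pairs for relation 'before'; matching pairs in alphabetical order:
(proc1, proc3): proc1 before proc3 ✓
(proc2, proc3): proc2 before proc3 ✓
(proc4, proc2): proc4 before proc2 ✓
(proc4, proc3): proc4 before proc3 ✓
(proc5, proc2): proc5 before proc2 ✓
(proc5, proc3): proc5 before proc3 ✓
(proc6, proc1): proc6 before proc1 ✓
(proc6, proc2): proc6 before proc2 ✓
(proc6, proc3): proc6 before proc3 ✓
(proc6, proc4): proc6 before proc4 ✓
(proc6, proc5): proc6 before proc5 ✓
(proc7, proc1): proc7 before proc1 ✓
(proc7, proc2): proc7 before proc2 ✓
(proc7, proc3): proc7 before proc3 ✓
(proc7, proc4): proc7 before proc4 ✓
(proc7, proc5): proc7 before proc5 ✓
Count: 16.

16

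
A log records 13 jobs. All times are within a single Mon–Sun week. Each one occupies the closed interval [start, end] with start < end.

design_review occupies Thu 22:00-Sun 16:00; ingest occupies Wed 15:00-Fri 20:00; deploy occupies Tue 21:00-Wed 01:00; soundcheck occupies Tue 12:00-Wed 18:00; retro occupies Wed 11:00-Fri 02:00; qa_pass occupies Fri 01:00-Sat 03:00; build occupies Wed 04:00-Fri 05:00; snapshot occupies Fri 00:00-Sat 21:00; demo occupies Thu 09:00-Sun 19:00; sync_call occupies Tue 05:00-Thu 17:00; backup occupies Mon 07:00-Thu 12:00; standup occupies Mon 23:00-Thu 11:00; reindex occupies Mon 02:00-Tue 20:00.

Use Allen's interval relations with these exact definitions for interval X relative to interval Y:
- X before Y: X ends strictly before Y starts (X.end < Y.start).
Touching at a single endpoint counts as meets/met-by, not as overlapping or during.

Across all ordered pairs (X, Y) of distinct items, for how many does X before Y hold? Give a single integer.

Checking all 156 ordered pairs for relation 'before'; matching pairs in alphabetical order:
(backup, design_review): backup before design_review ✓
(backup, qa_pass): backup before qa_pass ✓
(backup, snapshot): backup before snapshot ✓
(deploy, build): deploy before build ✓
(deploy, demo): deploy before demo ✓
(deploy, design_review): deploy before design_review ✓
(deploy, ingest): deploy before ingest ✓
(deploy, qa_pass): deploy before qa_pass ✓
(deploy, retro): deploy before retro ✓
(deploy, snapshot): deploy before snapshot ✓
(reindex, build): reindex before build ✓
(reindex, demo): reindex before demo ✓
(reindex, deploy): reindex before deploy ✓
(reindex, design_review): reindex before design_review ✓
(reindex, ingest): reindex before ingest ✓
(reindex, qa_pass): reindex before qa_pass ✓
(reindex, retro): reindex before retro ✓
(reindex, snapshot): reindex before snapshot ✓
(soundcheck, demo): soundcheck before demo ✓
(soundcheck, design_review): soundcheck before design_review ✓
(soundcheck, qa_pass): soundcheck before qa_pass ✓
(soundcheck, snapshot): soundcheck before snapshot ✓
(standup, design_review): standup before design_review ✓
(standup, qa_pass): standup before qa_pass ✓
... plus 4 further pairs not listed.
Count: 28.

28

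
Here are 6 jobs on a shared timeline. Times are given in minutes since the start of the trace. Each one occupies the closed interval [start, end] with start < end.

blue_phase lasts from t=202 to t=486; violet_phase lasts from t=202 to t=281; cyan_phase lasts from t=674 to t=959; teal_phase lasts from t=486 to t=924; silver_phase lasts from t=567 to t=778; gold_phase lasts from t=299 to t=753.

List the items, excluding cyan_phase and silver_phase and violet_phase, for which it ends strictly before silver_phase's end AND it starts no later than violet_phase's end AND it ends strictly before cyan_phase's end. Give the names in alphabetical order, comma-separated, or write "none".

blue_phase

Conditions: its end is strictly before silver_phase's end (X.end < t=778) AND its start is no later than violet_phase's end (X.start <= t=281) AND its end is strictly before cyan_phase's end (X.end < t=959).
blue_phase: end t=486 < t=778? ✓; start t=202 <= t=281? ✓; end t=486 < t=959? ✓ → yes.
gold_phase: end t=753 < t=778? ✓; start t=299 <= t=281? ✗; end t=753 < t=959? ✓ → no.
teal_phase: end t=924 < t=778? ✗; start t=486 <= t=281? ✗; end t=924 < t=959? ✓ → no.
Result: blue_phase.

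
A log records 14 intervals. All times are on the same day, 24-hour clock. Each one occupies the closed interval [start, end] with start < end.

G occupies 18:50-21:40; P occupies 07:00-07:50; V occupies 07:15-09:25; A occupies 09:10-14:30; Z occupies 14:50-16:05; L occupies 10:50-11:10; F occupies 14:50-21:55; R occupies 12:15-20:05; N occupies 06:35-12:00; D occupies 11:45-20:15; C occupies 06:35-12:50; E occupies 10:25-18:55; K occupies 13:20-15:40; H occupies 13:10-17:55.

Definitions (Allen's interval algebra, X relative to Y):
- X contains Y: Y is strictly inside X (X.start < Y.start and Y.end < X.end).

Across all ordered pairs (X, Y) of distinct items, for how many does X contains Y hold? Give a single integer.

21

Checking all 182 ordered pairs for relation 'contains'; matching pairs in alphabetical order:
(A, L): A contains L ✓
(C, L): C contains L ✓
(C, P): C contains P ✓
(C, V): C contains V ✓
(D, H): D contains H ✓
(D, K): D contains K ✓
(D, R): D contains R ✓
(D, Z): D contains Z ✓
(E, H): E contains H ✓
(E, K): E contains K ✓
(E, L): E contains L ✓
(E, Z): E contains Z ✓
(F, G): F contains G ✓
(H, K): H contains K ✓
(H, Z): H contains Z ✓
(N, L): N contains L ✓
(N, P): N contains P ✓
(N, V): N contains V ✓
(R, H): R contains H ✓
(R, K): R contains K ✓
(R, Z): R contains Z ✓
Count: 21.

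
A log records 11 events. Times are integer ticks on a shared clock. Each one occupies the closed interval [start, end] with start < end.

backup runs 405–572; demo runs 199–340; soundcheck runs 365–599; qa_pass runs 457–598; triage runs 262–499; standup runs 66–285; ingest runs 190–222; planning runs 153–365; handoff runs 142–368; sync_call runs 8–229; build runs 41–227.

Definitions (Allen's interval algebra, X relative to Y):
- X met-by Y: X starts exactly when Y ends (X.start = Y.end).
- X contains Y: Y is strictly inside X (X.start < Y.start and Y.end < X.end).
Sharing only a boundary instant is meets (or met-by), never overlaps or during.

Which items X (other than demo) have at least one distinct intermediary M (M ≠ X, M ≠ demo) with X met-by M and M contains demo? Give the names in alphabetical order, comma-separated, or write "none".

Target demo = [199, 340].
Intermediaries M with M contains demo: handoff, planning.
Via handoff — items with X met-by handoff: none.
Via planning — items with X met-by planning: soundcheck.
Union: soundcheck.

soundcheck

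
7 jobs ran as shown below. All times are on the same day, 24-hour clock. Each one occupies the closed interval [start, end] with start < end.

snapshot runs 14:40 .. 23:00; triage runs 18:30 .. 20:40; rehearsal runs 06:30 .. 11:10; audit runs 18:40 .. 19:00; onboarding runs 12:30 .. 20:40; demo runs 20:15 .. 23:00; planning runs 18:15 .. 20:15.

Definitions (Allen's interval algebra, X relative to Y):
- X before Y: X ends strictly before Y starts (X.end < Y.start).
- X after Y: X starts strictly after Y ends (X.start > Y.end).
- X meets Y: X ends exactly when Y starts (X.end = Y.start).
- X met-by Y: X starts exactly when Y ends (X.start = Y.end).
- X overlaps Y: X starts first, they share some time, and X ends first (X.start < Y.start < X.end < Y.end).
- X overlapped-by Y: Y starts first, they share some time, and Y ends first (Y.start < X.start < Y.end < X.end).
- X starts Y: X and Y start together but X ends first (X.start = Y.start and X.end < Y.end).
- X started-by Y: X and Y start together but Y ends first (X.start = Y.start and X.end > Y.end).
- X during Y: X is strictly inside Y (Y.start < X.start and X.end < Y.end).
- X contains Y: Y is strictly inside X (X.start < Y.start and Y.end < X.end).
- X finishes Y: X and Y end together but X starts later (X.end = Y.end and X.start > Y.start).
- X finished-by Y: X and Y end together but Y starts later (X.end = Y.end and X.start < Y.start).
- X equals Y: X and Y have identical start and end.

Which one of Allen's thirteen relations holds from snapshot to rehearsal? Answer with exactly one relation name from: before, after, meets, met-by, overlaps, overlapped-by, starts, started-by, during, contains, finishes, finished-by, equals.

after

snapshot = [14:40, 23:00]; rehearsal = [06:30, 11:10].
Compare endpoints: snapshot.start > rehearsal.start, snapshot.start > rehearsal.end, snapshot.end > rehearsal.start, snapshot.end > rehearsal.end.
That pattern is 'after'.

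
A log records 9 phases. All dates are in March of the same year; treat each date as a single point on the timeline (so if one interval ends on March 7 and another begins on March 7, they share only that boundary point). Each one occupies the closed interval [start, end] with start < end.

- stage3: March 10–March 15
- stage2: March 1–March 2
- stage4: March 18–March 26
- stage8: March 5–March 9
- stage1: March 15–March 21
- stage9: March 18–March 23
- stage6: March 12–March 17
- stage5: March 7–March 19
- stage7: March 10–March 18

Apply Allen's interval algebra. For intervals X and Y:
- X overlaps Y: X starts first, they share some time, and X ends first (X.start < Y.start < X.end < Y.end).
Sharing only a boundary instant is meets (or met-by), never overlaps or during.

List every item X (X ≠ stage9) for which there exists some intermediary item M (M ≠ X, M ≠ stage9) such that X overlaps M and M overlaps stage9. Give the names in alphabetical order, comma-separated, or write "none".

Target stage9 = [March 18, March 23].
Intermediaries M with M overlaps stage9: stage1, stage5.
Via stage1 — items with X overlaps stage1: stage5, stage6, stage7.
Via stage5 — items with X overlaps stage5: stage8.
Union: stage5, stage6, stage7, stage8.

stage5, stage6, stage7, stage8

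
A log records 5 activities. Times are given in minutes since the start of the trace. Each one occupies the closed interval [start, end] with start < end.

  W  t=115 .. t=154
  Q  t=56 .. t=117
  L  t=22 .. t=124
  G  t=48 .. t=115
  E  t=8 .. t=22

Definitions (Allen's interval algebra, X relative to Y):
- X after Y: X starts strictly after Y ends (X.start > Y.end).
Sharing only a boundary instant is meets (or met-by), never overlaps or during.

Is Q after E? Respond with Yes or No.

Yes

Q = [t=56, t=117], E = [t=8, t=22].
Actual relation of Q to E: after.
Asked whether 'after' holds → Yes.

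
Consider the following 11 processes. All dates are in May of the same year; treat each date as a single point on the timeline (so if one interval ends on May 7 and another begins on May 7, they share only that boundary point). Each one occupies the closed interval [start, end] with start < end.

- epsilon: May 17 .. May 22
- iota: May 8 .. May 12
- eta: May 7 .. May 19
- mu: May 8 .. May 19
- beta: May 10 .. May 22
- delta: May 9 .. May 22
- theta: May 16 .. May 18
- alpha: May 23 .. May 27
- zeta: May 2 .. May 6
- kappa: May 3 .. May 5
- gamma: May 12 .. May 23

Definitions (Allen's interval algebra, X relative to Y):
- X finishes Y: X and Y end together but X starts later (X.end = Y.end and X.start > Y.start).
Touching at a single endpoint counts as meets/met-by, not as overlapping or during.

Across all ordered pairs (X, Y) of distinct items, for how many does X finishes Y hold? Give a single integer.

4

Checking all 110 ordered pairs for relation 'finishes'; matching pairs in alphabetical order:
(beta, delta): beta finishes delta ✓
(epsilon, beta): epsilon finishes beta ✓
(epsilon, delta): epsilon finishes delta ✓
(mu, eta): mu finishes eta ✓
Count: 4.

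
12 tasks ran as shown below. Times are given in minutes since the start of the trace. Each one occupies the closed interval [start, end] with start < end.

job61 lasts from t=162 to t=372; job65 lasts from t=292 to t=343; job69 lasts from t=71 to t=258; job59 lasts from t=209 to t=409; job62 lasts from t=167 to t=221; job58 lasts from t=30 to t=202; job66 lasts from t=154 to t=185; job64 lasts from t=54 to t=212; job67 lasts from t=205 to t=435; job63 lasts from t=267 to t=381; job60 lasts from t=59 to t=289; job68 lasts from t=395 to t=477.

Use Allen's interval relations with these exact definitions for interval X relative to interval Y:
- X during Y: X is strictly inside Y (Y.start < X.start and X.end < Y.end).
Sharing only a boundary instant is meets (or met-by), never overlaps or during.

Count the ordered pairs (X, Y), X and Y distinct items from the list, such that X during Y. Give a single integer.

Checking all 132 ordered pairs for relation 'during'; matching pairs in alphabetical order:
(job59, job67): job59 during job67 ✓
(job62, job60): job62 during job60 ✓
(job62, job61): job62 during job61 ✓
(job62, job69): job62 during job69 ✓
(job63, job59): job63 during job59 ✓
(job63, job67): job63 during job67 ✓
(job65, job59): job65 during job59 ✓
(job65, job61): job65 during job61 ✓
(job65, job63): job65 during job63 ✓
(job65, job67): job65 during job67 ✓
(job66, job58): job66 during job58 ✓
(job66, job60): job66 during job60 ✓
(job66, job64): job66 during job64 ✓
(job66, job69): job66 during job69 ✓
(job69, job60): job69 during job60 ✓
Count: 15.

15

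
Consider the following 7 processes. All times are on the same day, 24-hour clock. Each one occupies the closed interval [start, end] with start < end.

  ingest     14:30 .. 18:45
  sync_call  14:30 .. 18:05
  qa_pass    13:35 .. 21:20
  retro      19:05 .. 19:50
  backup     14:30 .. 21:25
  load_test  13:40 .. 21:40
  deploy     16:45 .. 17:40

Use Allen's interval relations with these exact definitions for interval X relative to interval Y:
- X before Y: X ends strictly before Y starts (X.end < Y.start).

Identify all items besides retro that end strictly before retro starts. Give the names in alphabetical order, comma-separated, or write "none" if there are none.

deploy, ingest, sync_call

Target retro = [19:05, 19:50].
backup [14:30, 21:25] → contains → no.
deploy [16:45, 17:40] → before → yes.
ingest [14:30, 18:45] → before → yes.
load_test [13:40, 21:40] → contains → no.
qa_pass [13:35, 21:20] → contains → no.
sync_call [14:30, 18:05] → before → yes.
Result: deploy, ingest, sync_call.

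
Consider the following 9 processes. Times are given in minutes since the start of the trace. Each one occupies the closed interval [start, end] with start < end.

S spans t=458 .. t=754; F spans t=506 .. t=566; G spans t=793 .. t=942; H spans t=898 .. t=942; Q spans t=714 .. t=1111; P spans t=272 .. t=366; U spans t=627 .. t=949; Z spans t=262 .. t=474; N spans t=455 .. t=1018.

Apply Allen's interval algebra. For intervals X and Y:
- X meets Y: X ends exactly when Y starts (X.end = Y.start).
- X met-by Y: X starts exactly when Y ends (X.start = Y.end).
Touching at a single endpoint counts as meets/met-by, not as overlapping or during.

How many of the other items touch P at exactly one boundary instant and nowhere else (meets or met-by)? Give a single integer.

Target P = [t=272, t=366].
F [t=506, t=566] → after → no.
G [t=793, t=942] → after → no.
H [t=898, t=942] → after → no.
N [t=455, t=1018] → after → no.
Q [t=714, t=1111] → after → no.
S [t=458, t=754] → after → no.
U [t=627, t=949] → after → no.
Z [t=262, t=474] → contains → no.
Total: 0.

0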